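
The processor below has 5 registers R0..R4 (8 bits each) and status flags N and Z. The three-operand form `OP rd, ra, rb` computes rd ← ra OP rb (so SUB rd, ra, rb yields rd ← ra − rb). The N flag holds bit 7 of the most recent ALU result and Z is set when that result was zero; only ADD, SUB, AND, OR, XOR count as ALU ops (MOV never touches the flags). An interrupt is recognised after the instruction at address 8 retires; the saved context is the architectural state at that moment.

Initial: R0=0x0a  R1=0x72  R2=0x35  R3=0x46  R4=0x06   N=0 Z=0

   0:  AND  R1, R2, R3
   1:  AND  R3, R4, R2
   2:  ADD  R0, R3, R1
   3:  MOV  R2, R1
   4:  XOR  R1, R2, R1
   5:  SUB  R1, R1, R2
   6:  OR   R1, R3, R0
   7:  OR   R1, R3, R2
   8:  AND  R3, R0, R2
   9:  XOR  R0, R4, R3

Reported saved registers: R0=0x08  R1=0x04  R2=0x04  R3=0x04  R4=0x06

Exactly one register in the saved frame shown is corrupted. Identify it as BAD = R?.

BAD = R3

after  0: R0=0x0a R1=0x04 R2=0x35 R3=0x46 R4=0x06  N=0 Z=0
after  1: R0=0x0a R1=0x04 R2=0x35 R3=0x04 R4=0x06  N=0 Z=0
after  2: R0=0x08 R1=0x04 R2=0x35 R3=0x04 R4=0x06  N=0 Z=0
after  3: R0=0x08 R1=0x04 R2=0x04 R3=0x04 R4=0x06  N=0 Z=0
after  4: R0=0x08 R1=0x00 R2=0x04 R3=0x04 R4=0x06  N=0 Z=1
after  5: R0=0x08 R1=0xfc R2=0x04 R3=0x04 R4=0x06  N=1 Z=0
after  6: R0=0x08 R1=0x0c R2=0x04 R3=0x04 R4=0x06  N=0 Z=0
after  7: R0=0x08 R1=0x04 R2=0x04 R3=0x04 R4=0x06  N=0 Z=0
after  8: R0=0x08 R1=0x04 R2=0x04 R3=0x00 R4=0x06  N=0 Z=1
-- IRQ taken; context saved, return-PC = 9 --
mismatch: R3: reported 0x04 vs actual 0x00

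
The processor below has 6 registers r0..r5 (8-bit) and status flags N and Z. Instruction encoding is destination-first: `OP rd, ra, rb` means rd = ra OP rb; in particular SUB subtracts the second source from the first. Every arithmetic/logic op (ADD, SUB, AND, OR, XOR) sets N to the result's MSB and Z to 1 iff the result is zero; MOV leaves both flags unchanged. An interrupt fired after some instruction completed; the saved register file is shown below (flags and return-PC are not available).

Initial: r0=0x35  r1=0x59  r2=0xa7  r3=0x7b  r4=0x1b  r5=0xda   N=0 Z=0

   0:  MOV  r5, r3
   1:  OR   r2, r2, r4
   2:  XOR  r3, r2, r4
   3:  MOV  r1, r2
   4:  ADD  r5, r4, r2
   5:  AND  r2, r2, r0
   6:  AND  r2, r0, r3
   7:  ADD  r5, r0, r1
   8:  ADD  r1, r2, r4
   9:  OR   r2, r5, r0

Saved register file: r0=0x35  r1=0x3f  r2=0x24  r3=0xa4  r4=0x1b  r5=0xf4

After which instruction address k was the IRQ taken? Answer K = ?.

K = 8

after  0: r0=0x35 r1=0x59 r2=0xa7 r3=0x7b r4=0x1b r5=0x7b  N=0 Z=0
after  1: r0=0x35 r1=0x59 r2=0xbf r3=0x7b r4=0x1b r5=0x7b  N=1 Z=0
after  2: r0=0x35 r1=0x59 r2=0xbf r3=0xa4 r4=0x1b r5=0x7b  N=1 Z=0
after  3: r0=0x35 r1=0xbf r2=0xbf r3=0xa4 r4=0x1b r5=0x7b  N=1 Z=0
after  4: r0=0x35 r1=0xbf r2=0xbf r3=0xa4 r4=0x1b r5=0xda  N=1 Z=0
after  5: r0=0x35 r1=0xbf r2=0x35 r3=0xa4 r4=0x1b r5=0xda  N=0 Z=0
after  6: r0=0x35 r1=0xbf r2=0x24 r3=0xa4 r4=0x1b r5=0xda  N=0 Z=0
after  7: r0=0x35 r1=0xbf r2=0x24 r3=0xa4 r4=0x1b r5=0xf4  N=1 Z=0
after  8: r0=0x35 r1=0x3f r2=0x24 r3=0xa4 r4=0x1b r5=0xf4  N=0 Z=0
-- IRQ taken; context saved, return-PC = 9 --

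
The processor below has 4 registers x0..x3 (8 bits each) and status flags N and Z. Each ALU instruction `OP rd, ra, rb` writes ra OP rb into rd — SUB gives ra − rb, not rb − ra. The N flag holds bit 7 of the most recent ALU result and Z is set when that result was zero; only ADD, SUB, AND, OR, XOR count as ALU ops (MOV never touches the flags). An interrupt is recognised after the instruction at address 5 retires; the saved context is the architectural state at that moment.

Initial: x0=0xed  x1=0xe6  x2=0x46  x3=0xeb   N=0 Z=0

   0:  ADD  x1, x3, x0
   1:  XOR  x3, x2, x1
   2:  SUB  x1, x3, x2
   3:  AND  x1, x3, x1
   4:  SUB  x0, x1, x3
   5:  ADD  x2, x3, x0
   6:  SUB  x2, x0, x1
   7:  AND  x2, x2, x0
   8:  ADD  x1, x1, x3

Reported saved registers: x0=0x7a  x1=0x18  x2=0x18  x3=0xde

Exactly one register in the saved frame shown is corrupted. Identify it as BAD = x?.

BAD = x3

after  0: x0=0xed x1=0xd8 x2=0x46 x3=0xeb  N=1 Z=0
after  1: x0=0xed x1=0xd8 x2=0x46 x3=0x9e  N=1 Z=0
after  2: x0=0xed x1=0x58 x2=0x46 x3=0x9e  N=0 Z=0
after  3: x0=0xed x1=0x18 x2=0x46 x3=0x9e  N=0 Z=0
after  4: x0=0x7a x1=0x18 x2=0x46 x3=0x9e  N=0 Z=0
after  5: x0=0x7a x1=0x18 x2=0x18 x3=0x9e  N=0 Z=0
-- IRQ taken; context saved, return-PC = 6 --
mismatch: x3: reported 0xde vs actual 0x9e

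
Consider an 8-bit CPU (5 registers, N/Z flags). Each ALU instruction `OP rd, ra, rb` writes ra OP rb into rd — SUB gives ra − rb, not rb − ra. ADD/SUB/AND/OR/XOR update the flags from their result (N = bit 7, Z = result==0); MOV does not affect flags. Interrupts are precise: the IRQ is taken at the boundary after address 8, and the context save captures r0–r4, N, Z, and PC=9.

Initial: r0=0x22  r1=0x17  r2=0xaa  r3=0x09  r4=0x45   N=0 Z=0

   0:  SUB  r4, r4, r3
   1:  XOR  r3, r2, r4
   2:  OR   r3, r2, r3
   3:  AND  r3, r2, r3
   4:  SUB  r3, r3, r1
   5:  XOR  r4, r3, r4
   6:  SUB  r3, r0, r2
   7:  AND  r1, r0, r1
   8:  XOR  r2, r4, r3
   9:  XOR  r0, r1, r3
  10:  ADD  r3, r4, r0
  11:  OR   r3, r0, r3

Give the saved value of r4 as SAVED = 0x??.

after  0: r0=0x22 r1=0x17 r2=0xaa r3=0x09 r4=0x3c  N=0 Z=0
after  1: r0=0x22 r1=0x17 r2=0xaa r3=0x96 r4=0x3c  N=1 Z=0
after  2: r0=0x22 r1=0x17 r2=0xaa r3=0xbe r4=0x3c  N=1 Z=0
after  3: r0=0x22 r1=0x17 r2=0xaa r3=0xaa r4=0x3c  N=1 Z=0
after  4: r0=0x22 r1=0x17 r2=0xaa r3=0x93 r4=0x3c  N=1 Z=0
after  5: r0=0x22 r1=0x17 r2=0xaa r3=0x93 r4=0xaf  N=1 Z=0
after  6: r0=0x22 r1=0x17 r2=0xaa r3=0x78 r4=0xaf  N=0 Z=0
after  7: r0=0x22 r1=0x02 r2=0xaa r3=0x78 r4=0xaf  N=0 Z=0
after  8: r0=0x22 r1=0x02 r2=0xd7 r3=0x78 r4=0xaf  N=1 Z=0
-- IRQ taken; context saved, return-PC = 9 --

SAVED = 0xaf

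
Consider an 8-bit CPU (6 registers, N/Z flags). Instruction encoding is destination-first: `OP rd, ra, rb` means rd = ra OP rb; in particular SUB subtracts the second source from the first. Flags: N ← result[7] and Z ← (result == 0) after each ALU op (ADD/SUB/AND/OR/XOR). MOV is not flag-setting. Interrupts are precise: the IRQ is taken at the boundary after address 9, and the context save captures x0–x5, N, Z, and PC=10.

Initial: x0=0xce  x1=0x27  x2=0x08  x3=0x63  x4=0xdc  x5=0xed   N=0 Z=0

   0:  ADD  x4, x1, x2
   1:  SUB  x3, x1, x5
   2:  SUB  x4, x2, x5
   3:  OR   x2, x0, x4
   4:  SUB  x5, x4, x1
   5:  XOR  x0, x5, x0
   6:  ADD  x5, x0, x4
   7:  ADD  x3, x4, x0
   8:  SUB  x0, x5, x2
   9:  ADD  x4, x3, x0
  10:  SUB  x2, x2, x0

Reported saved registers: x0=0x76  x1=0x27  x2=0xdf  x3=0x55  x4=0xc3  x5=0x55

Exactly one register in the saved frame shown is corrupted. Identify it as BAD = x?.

after  0: x0=0xce x1=0x27 x2=0x08 x3=0x63 x4=0x2f x5=0xed  N=0 Z=0
after  1: x0=0xce x1=0x27 x2=0x08 x3=0x3a x4=0x2f x5=0xed  N=0 Z=0
after  2: x0=0xce x1=0x27 x2=0x08 x3=0x3a x4=0x1b x5=0xed  N=0 Z=0
after  3: x0=0xce x1=0x27 x2=0xdf x3=0x3a x4=0x1b x5=0xed  N=1 Z=0
after  4: x0=0xce x1=0x27 x2=0xdf x3=0x3a x4=0x1b x5=0xf4  N=1 Z=0
after  5: x0=0x3a x1=0x27 x2=0xdf x3=0x3a x4=0x1b x5=0xf4  N=0 Z=0
after  6: x0=0x3a x1=0x27 x2=0xdf x3=0x3a x4=0x1b x5=0x55  N=0 Z=0
after  7: x0=0x3a x1=0x27 x2=0xdf x3=0x55 x4=0x1b x5=0x55  N=0 Z=0
after  8: x0=0x76 x1=0x27 x2=0xdf x3=0x55 x4=0x1b x5=0x55  N=0 Z=0
after  9: x0=0x76 x1=0x27 x2=0xdf x3=0x55 x4=0xcb x5=0x55  N=1 Z=0
-- IRQ taken; context saved, return-PC = 10 --
mismatch: x4: reported 0xc3 vs actual 0xcb

BAD = x4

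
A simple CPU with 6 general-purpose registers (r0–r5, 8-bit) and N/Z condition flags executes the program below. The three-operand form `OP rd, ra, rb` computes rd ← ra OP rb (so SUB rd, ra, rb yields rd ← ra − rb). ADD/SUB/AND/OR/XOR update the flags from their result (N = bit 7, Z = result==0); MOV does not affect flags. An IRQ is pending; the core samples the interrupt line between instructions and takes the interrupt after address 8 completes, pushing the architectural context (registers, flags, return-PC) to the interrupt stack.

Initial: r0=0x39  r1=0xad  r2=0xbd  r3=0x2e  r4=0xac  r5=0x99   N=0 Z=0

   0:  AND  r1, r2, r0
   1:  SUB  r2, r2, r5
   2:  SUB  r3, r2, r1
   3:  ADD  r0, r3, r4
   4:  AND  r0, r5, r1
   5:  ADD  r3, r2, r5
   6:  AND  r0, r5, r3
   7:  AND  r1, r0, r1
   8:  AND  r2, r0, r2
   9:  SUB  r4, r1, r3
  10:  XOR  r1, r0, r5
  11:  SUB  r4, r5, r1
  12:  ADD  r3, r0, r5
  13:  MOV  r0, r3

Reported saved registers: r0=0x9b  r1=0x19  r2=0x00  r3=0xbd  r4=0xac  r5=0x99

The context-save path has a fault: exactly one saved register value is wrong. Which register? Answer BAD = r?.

BAD = r0

after  0: r0=0x39 r1=0x39 r2=0xbd r3=0x2e r4=0xac r5=0x99  N=0 Z=0
after  1: r0=0x39 r1=0x39 r2=0x24 r3=0x2e r4=0xac r5=0x99  N=0 Z=0
after  2: r0=0x39 r1=0x39 r2=0x24 r3=0xeb r4=0xac r5=0x99  N=1 Z=0
after  3: r0=0x97 r1=0x39 r2=0x24 r3=0xeb r4=0xac r5=0x99  N=1 Z=0
after  4: r0=0x19 r1=0x39 r2=0x24 r3=0xeb r4=0xac r5=0x99  N=0 Z=0
after  5: r0=0x19 r1=0x39 r2=0x24 r3=0xbd r4=0xac r5=0x99  N=1 Z=0
after  6: r0=0x99 r1=0x39 r2=0x24 r3=0xbd r4=0xac r5=0x99  N=1 Z=0
after  7: r0=0x99 r1=0x19 r2=0x24 r3=0xbd r4=0xac r5=0x99  N=0 Z=0
after  8: r0=0x99 r1=0x19 r2=0x00 r3=0xbd r4=0xac r5=0x99  N=0 Z=1
-- IRQ taken; context saved, return-PC = 9 --
mismatch: r0: reported 0x9b vs actual 0x99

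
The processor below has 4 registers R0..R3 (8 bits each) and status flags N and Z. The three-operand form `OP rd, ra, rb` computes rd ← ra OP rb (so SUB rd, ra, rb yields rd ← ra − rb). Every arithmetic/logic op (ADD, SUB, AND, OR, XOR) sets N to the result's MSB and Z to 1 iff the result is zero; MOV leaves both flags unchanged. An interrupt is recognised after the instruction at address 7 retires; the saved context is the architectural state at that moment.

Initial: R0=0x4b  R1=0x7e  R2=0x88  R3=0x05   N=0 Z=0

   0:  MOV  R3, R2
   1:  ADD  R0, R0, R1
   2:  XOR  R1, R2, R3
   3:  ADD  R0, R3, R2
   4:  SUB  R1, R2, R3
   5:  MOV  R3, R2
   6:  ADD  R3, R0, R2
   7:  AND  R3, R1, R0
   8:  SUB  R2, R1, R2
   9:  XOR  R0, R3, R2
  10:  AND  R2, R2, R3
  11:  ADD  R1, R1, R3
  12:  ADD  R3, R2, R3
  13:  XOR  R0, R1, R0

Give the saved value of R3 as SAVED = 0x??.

after  0: R0=0x4b R1=0x7e R2=0x88 R3=0x88  N=0 Z=0
after  1: R0=0xc9 R1=0x7e R2=0x88 R3=0x88  N=1 Z=0
after  2: R0=0xc9 R1=0x00 R2=0x88 R3=0x88  N=0 Z=1
after  3: R0=0x10 R1=0x00 R2=0x88 R3=0x88  N=0 Z=0
after  4: R0=0x10 R1=0x00 R2=0x88 R3=0x88  N=0 Z=1
after  5: R0=0x10 R1=0x00 R2=0x88 R3=0x88  N=0 Z=1
after  6: R0=0x10 R1=0x00 R2=0x88 R3=0x98  N=1 Z=0
after  7: R0=0x10 R1=0x00 R2=0x88 R3=0x00  N=0 Z=1
-- IRQ taken; context saved, return-PC = 8 --

SAVED = 0x00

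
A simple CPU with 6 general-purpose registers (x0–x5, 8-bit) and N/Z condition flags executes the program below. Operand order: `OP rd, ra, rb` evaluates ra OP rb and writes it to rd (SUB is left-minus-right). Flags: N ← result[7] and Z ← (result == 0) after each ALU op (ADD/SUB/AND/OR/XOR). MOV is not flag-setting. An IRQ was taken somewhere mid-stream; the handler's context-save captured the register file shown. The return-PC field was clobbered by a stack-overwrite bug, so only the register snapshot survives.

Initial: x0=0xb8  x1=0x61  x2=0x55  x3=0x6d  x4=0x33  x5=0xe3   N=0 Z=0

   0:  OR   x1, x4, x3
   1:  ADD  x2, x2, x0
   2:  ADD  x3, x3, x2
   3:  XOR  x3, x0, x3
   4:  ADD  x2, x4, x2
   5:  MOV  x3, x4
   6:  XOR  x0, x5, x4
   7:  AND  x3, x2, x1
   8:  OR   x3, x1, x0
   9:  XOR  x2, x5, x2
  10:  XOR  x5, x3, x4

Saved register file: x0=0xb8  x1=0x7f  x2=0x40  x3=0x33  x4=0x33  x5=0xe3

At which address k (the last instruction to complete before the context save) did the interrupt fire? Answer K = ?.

after  0: x0=0xb8 x1=0x7f x2=0x55 x3=0x6d x4=0x33 x5=0xe3  N=0 Z=0
after  1: x0=0xb8 x1=0x7f x2=0x0d x3=0x6d x4=0x33 x5=0xe3  N=0 Z=0
after  2: x0=0xb8 x1=0x7f x2=0x0d x3=0x7a x4=0x33 x5=0xe3  N=0 Z=0
after  3: x0=0xb8 x1=0x7f x2=0x0d x3=0xc2 x4=0x33 x5=0xe3  N=1 Z=0
after  4: x0=0xb8 x1=0x7f x2=0x40 x3=0xc2 x4=0x33 x5=0xe3  N=0 Z=0
after  5: x0=0xb8 x1=0x7f x2=0x40 x3=0x33 x4=0x33 x5=0xe3  N=0 Z=0
-- IRQ taken; context saved, return-PC = 6 --

K = 5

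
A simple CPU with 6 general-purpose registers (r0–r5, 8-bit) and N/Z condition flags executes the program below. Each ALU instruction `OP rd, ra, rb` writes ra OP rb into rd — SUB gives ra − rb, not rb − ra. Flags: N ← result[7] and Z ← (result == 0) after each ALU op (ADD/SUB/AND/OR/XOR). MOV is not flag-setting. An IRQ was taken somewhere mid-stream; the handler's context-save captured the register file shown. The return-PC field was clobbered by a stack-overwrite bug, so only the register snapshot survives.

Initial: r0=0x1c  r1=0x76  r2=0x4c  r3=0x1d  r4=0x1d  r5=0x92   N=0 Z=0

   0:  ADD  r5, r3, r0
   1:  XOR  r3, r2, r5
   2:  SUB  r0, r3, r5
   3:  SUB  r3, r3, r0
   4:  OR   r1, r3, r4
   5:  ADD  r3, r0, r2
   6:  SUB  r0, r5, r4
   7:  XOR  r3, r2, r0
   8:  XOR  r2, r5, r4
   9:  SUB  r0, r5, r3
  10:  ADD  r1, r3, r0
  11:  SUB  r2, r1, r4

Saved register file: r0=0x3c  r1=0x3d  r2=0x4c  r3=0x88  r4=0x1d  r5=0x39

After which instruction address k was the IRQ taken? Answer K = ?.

K = 5

after  0: r0=0x1c r1=0x76 r2=0x4c r3=0x1d r4=0x1d r5=0x39  N=0 Z=0
after  1: r0=0x1c r1=0x76 r2=0x4c r3=0x75 r4=0x1d r5=0x39  N=0 Z=0
after  2: r0=0x3c r1=0x76 r2=0x4c r3=0x75 r4=0x1d r5=0x39  N=0 Z=0
after  3: r0=0x3c r1=0x76 r2=0x4c r3=0x39 r4=0x1d r5=0x39  N=0 Z=0
after  4: r0=0x3c r1=0x3d r2=0x4c r3=0x39 r4=0x1d r5=0x39  N=0 Z=0
after  5: r0=0x3c r1=0x3d r2=0x4c r3=0x88 r4=0x1d r5=0x39  N=1 Z=0
-- IRQ taken; context saved, return-PC = 6 --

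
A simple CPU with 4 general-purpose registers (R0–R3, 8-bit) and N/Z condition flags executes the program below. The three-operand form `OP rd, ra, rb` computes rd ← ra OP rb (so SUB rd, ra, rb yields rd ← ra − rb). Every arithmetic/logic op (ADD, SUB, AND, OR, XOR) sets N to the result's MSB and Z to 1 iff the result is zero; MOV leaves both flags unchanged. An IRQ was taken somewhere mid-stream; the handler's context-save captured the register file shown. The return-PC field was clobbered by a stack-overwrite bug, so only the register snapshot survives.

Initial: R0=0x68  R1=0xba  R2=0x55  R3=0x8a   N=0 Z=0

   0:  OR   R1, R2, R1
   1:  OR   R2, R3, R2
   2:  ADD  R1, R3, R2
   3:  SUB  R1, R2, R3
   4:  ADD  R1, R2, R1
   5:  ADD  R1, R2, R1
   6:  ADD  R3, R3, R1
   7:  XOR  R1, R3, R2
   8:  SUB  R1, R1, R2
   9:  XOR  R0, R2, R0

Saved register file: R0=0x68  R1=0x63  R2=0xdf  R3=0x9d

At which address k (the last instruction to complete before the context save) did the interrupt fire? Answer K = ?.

K = 8

after  0: R0=0x68 R1=0xff R2=0x55 R3=0x8a  N=1 Z=0
after  1: R0=0x68 R1=0xff R2=0xdf R3=0x8a  N=1 Z=0
after  2: R0=0x68 R1=0x69 R2=0xdf R3=0x8a  N=0 Z=0
after  3: R0=0x68 R1=0x55 R2=0xdf R3=0x8a  N=0 Z=0
after  4: R0=0x68 R1=0x34 R2=0xdf R3=0x8a  N=0 Z=0
after  5: R0=0x68 R1=0x13 R2=0xdf R3=0x8a  N=0 Z=0
after  6: R0=0x68 R1=0x13 R2=0xdf R3=0x9d  N=1 Z=0
after  7: R0=0x68 R1=0x42 R2=0xdf R3=0x9d  N=0 Z=0
after  8: R0=0x68 R1=0x63 R2=0xdf R3=0x9d  N=0 Z=0
-- IRQ taken; context saved, return-PC = 9 --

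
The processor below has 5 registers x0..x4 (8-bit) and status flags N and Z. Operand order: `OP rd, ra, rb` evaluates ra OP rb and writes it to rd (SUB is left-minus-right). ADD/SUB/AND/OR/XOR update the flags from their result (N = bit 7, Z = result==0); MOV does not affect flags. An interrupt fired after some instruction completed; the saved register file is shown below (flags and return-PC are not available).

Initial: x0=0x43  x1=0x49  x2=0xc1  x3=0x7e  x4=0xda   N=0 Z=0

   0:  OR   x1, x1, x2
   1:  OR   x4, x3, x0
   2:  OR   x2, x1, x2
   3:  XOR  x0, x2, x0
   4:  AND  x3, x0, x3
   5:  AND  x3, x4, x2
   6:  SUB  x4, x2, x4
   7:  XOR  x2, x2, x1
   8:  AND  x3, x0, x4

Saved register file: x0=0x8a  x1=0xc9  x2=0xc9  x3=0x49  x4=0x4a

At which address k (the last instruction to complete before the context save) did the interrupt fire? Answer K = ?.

after  0: x0=0x43 x1=0xc9 x2=0xc1 x3=0x7e x4=0xda  N=1 Z=0
after  1: x0=0x43 x1=0xc9 x2=0xc1 x3=0x7e x4=0x7f  N=0 Z=0
after  2: x0=0x43 x1=0xc9 x2=0xc9 x3=0x7e x4=0x7f  N=1 Z=0
after  3: x0=0x8a x1=0xc9 x2=0xc9 x3=0x7e x4=0x7f  N=1 Z=0
after  4: x0=0x8a x1=0xc9 x2=0xc9 x3=0x0a x4=0x7f  N=0 Z=0
after  5: x0=0x8a x1=0xc9 x2=0xc9 x3=0x49 x4=0x7f  N=0 Z=0
after  6: x0=0x8a x1=0xc9 x2=0xc9 x3=0x49 x4=0x4a  N=0 Z=0
-- IRQ taken; context saved, return-PC = 7 --

K = 6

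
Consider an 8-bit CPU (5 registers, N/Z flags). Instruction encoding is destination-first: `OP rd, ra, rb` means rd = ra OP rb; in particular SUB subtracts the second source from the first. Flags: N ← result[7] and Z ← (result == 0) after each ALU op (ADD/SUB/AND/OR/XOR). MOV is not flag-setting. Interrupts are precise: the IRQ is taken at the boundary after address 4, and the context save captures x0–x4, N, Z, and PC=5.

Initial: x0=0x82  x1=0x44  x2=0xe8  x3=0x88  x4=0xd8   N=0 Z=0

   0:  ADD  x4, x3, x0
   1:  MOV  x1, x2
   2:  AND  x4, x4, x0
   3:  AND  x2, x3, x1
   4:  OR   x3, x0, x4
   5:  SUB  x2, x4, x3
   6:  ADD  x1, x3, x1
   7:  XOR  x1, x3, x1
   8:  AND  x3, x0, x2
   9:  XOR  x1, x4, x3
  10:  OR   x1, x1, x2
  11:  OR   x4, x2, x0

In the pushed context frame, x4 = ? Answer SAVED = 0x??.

after  0: x0=0x82 x1=0x44 x2=0xe8 x3=0x88 x4=0x0a  N=0 Z=0
after  1: x0=0x82 x1=0xe8 x2=0xe8 x3=0x88 x4=0x0a  N=0 Z=0
after  2: x0=0x82 x1=0xe8 x2=0xe8 x3=0x88 x4=0x02  N=0 Z=0
after  3: x0=0x82 x1=0xe8 x2=0x88 x3=0x88 x4=0x02  N=1 Z=0
after  4: x0=0x82 x1=0xe8 x2=0x88 x3=0x82 x4=0x02  N=1 Z=0
-- IRQ taken; context saved, return-PC = 5 --

SAVED = 0x02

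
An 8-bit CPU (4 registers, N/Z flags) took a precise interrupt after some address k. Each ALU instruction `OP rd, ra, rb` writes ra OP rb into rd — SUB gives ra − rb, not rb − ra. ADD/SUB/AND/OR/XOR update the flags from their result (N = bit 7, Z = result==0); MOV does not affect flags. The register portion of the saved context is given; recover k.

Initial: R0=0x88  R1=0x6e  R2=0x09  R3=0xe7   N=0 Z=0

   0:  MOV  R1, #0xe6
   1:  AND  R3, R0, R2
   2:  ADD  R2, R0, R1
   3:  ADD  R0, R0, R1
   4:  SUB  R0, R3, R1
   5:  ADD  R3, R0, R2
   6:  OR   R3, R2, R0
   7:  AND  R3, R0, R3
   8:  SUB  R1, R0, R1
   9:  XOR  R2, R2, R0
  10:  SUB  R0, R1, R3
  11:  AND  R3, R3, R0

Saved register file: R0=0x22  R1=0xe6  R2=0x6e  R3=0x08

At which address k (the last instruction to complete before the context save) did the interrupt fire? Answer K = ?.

after  0: R0=0x88 R1=0xe6 R2=0x09 R3=0xe7  N=0 Z=0
after  1: R0=0x88 R1=0xe6 R2=0x09 R3=0x08  N=0 Z=0
after  2: R0=0x88 R1=0xe6 R2=0x6e R3=0x08  N=0 Z=0
after  3: R0=0x6e R1=0xe6 R2=0x6e R3=0x08  N=0 Z=0
after  4: R0=0x22 R1=0xe6 R2=0x6e R3=0x08  N=0 Z=0
-- IRQ taken; context saved, return-PC = 5 --

K = 4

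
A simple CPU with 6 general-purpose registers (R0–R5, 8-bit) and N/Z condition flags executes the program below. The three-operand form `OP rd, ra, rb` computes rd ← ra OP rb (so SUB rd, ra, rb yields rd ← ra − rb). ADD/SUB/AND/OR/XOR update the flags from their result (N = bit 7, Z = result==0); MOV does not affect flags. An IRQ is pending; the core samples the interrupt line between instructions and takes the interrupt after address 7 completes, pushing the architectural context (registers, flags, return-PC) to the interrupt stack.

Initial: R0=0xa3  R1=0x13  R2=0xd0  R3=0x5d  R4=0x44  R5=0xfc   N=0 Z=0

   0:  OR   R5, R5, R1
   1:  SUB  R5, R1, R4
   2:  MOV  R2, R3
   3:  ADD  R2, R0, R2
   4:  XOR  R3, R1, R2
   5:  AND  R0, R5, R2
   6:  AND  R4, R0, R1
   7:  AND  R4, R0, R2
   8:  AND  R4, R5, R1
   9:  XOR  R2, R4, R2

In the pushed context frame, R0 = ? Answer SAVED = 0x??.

after  0: R0=0xa3 R1=0x13 R2=0xd0 R3=0x5d R4=0x44 R5=0xff  N=1 Z=0
after  1: R0=0xa3 R1=0x13 R2=0xd0 R3=0x5d R4=0x44 R5=0xcf  N=1 Z=0
after  2: R0=0xa3 R1=0x13 R2=0x5d R3=0x5d R4=0x44 R5=0xcf  N=1 Z=0
after  3: R0=0xa3 R1=0x13 R2=0x00 R3=0x5d R4=0x44 R5=0xcf  N=0 Z=1
after  4: R0=0xa3 R1=0x13 R2=0x00 R3=0x13 R4=0x44 R5=0xcf  N=0 Z=0
after  5: R0=0x00 R1=0x13 R2=0x00 R3=0x13 R4=0x44 R5=0xcf  N=0 Z=1
after  6: R0=0x00 R1=0x13 R2=0x00 R3=0x13 R4=0x00 R5=0xcf  N=0 Z=1
after  7: R0=0x00 R1=0x13 R2=0x00 R3=0x13 R4=0x00 R5=0xcf  N=0 Z=1
-- IRQ taken; context saved, return-PC = 8 --

SAVED = 0x00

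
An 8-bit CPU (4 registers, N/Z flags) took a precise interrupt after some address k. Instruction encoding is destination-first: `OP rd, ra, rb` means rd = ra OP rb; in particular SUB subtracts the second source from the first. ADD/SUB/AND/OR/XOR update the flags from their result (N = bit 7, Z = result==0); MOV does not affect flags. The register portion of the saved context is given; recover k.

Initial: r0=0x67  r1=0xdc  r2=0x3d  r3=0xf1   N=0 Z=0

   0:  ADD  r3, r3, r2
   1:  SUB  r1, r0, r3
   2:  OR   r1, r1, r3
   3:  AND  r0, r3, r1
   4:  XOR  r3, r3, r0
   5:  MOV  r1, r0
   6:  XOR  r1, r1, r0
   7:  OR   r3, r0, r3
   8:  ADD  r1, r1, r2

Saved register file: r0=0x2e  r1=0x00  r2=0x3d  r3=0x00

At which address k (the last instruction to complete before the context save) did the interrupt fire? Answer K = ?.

K = 6

after  0: r0=0x67 r1=0xdc r2=0x3d r3=0x2e  N=0 Z=0
after  1: r0=0x67 r1=0x39 r2=0x3d r3=0x2e  N=0 Z=0
after  2: r0=0x67 r1=0x3f r2=0x3d r3=0x2e  N=0 Z=0
after  3: r0=0x2e r1=0x3f r2=0x3d r3=0x2e  N=0 Z=0
after  4: r0=0x2e r1=0x3f r2=0x3d r3=0x00  N=0 Z=1
after  5: r0=0x2e r1=0x2e r2=0x3d r3=0x00  N=0 Z=1
after  6: r0=0x2e r1=0x00 r2=0x3d r3=0x00  N=0 Z=1
-- IRQ taken; context saved, return-PC = 7 --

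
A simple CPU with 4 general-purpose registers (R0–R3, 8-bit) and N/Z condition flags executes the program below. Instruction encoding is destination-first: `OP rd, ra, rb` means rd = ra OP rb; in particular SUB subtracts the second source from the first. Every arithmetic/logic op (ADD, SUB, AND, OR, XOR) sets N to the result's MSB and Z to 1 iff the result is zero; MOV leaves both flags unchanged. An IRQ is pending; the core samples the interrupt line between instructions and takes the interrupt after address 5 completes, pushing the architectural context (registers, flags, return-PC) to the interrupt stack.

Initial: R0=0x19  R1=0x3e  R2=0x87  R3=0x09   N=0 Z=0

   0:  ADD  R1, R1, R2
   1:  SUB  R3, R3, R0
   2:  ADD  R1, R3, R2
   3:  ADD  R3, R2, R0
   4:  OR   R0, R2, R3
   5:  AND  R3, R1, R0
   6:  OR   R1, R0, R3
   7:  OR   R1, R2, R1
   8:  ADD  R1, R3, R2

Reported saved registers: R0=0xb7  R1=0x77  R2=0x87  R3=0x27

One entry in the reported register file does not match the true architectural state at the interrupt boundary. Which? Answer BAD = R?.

after  0: R0=0x19 R1=0xc5 R2=0x87 R3=0x09  N=1 Z=0
after  1: R0=0x19 R1=0xc5 R2=0x87 R3=0xf0  N=1 Z=0
after  2: R0=0x19 R1=0x77 R2=0x87 R3=0xf0  N=0 Z=0
after  3: R0=0x19 R1=0x77 R2=0x87 R3=0xa0  N=1 Z=0
after  4: R0=0xa7 R1=0x77 R2=0x87 R3=0xa0  N=1 Z=0
after  5: R0=0xa7 R1=0x77 R2=0x87 R3=0x27  N=0 Z=0
-- IRQ taken; context saved, return-PC = 6 --
mismatch: R0: reported 0xb7 vs actual 0xa7

BAD = R0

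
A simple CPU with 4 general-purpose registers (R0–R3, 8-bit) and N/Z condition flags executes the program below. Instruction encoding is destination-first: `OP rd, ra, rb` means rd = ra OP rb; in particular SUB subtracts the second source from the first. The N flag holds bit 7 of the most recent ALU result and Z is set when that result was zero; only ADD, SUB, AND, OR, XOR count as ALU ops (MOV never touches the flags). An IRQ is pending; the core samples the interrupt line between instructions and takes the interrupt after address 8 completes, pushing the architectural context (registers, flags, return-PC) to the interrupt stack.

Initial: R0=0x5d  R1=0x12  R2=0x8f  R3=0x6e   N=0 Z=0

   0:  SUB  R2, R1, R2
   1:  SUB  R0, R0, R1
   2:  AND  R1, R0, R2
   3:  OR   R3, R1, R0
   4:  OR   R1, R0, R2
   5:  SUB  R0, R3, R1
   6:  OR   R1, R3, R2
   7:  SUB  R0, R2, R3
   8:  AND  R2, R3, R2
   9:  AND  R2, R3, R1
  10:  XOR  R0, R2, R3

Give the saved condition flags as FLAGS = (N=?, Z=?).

FLAGS = (N=0, Z=0)

after  0: R0=0x5d R1=0x12 R2=0x83 R3=0x6e  N=1 Z=0
after  1: R0=0x4b R1=0x12 R2=0x83 R3=0x6e  N=0 Z=0
after  2: R0=0x4b R1=0x03 R2=0x83 R3=0x6e  N=0 Z=0
after  3: R0=0x4b R1=0x03 R2=0x83 R3=0x4b  N=0 Z=0
after  4: R0=0x4b R1=0xcb R2=0x83 R3=0x4b  N=1 Z=0
after  5: R0=0x80 R1=0xcb R2=0x83 R3=0x4b  N=1 Z=0
after  6: R0=0x80 R1=0xcb R2=0x83 R3=0x4b  N=1 Z=0
after  7: R0=0x38 R1=0xcb R2=0x83 R3=0x4b  N=0 Z=0
after  8: R0=0x38 R1=0xcb R2=0x03 R3=0x4b  N=0 Z=0
-- IRQ taken; context saved, return-PC = 9 --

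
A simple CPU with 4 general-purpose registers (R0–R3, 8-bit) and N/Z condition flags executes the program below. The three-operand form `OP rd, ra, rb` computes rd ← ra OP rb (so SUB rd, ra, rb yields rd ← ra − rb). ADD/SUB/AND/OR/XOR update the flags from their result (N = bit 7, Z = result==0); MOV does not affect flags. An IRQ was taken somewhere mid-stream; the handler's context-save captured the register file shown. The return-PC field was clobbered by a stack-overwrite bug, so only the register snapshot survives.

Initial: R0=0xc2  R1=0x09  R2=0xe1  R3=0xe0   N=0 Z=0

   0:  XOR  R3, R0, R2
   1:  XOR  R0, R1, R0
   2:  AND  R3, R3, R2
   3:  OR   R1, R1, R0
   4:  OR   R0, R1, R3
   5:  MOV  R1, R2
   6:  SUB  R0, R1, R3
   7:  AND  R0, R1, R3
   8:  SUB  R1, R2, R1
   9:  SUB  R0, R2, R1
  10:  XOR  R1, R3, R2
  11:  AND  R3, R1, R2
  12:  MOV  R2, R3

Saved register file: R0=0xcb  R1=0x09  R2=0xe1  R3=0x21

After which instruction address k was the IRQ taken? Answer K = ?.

K = 2

after  0: R0=0xc2 R1=0x09 R2=0xe1 R3=0x23  N=0 Z=0
after  1: R0=0xcb R1=0x09 R2=0xe1 R3=0x23  N=1 Z=0
after  2: R0=0xcb R1=0x09 R2=0xe1 R3=0x21  N=0 Z=0
-- IRQ taken; context saved, return-PC = 3 --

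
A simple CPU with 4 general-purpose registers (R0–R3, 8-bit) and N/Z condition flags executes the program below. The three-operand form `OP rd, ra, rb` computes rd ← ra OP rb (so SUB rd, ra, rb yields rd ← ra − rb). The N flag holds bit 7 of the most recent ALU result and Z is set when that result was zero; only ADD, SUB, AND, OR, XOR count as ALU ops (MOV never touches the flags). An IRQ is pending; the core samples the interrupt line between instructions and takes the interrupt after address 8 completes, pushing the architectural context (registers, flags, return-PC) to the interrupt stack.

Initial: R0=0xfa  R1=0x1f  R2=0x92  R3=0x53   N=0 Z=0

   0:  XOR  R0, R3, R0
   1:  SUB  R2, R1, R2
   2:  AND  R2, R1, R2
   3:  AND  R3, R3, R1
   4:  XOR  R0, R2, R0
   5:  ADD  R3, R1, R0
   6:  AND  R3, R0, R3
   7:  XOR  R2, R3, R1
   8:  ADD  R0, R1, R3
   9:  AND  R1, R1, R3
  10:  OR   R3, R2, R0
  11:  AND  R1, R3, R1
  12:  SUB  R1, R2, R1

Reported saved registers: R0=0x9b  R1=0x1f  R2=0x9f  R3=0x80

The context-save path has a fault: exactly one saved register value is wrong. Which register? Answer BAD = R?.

after  0: R0=0xa9 R1=0x1f R2=0x92 R3=0x53  N=1 Z=0
after  1: R0=0xa9 R1=0x1f R2=0x8d R3=0x53  N=1 Z=0
after  2: R0=0xa9 R1=0x1f R2=0x0d R3=0x53  N=0 Z=0
after  3: R0=0xa9 R1=0x1f R2=0x0d R3=0x13  N=0 Z=0
after  4: R0=0xa4 R1=0x1f R2=0x0d R3=0x13  N=1 Z=0
after  5: R0=0xa4 R1=0x1f R2=0x0d R3=0xc3  N=1 Z=0
after  6: R0=0xa4 R1=0x1f R2=0x0d R3=0x80  N=1 Z=0
after  7: R0=0xa4 R1=0x1f R2=0x9f R3=0x80  N=1 Z=0
after  8: R0=0x9f R1=0x1f R2=0x9f R3=0x80  N=1 Z=0
-- IRQ taken; context saved, return-PC = 9 --
mismatch: R0: reported 0x9b vs actual 0x9f

BAD = R0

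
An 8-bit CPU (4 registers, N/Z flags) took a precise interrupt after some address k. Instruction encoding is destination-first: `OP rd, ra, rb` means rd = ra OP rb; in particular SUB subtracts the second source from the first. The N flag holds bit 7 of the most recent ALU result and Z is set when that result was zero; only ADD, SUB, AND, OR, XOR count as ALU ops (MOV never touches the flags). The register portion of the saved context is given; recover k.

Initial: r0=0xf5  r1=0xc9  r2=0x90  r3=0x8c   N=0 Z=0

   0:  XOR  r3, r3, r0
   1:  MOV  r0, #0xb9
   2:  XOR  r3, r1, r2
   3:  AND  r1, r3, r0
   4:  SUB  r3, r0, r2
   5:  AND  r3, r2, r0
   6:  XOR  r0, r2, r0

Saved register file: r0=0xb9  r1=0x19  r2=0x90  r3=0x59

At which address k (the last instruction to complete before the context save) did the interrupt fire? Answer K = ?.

after  0: r0=0xf5 r1=0xc9 r2=0x90 r3=0x79  N=0 Z=0
after  1: r0=0xb9 r1=0xc9 r2=0x90 r3=0x79  N=0 Z=0
after  2: r0=0xb9 r1=0xc9 r2=0x90 r3=0x59  N=0 Z=0
after  3: r0=0xb9 r1=0x19 r2=0x90 r3=0x59  N=0 Z=0
-- IRQ taken; context saved, return-PC = 4 --

K = 3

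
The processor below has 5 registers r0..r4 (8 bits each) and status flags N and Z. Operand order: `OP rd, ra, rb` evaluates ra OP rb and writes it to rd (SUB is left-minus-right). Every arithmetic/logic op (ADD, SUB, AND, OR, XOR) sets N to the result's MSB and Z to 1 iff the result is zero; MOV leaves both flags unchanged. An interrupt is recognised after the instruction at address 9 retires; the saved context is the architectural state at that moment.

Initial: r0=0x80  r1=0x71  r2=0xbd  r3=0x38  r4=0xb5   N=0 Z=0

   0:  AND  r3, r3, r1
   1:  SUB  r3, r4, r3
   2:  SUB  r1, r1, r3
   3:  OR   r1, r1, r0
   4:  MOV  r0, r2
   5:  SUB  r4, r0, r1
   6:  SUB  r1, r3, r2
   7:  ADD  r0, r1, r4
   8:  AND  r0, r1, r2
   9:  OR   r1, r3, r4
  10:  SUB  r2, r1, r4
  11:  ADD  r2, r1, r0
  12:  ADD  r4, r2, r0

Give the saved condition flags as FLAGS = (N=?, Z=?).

FLAGS = (N=1, Z=0)

after  0: r0=0x80 r1=0x71 r2=0xbd r3=0x30 r4=0xb5  N=0 Z=0
after  1: r0=0x80 r1=0x71 r2=0xbd r3=0x85 r4=0xb5  N=1 Z=0
after  2: r0=0x80 r1=0xec r2=0xbd r3=0x85 r4=0xb5  N=1 Z=0
after  3: r0=0x80 r1=0xec r2=0xbd r3=0x85 r4=0xb5  N=1 Z=0
after  4: r0=0xbd r1=0xec r2=0xbd r3=0x85 r4=0xb5  N=1 Z=0
after  5: r0=0xbd r1=0xec r2=0xbd r3=0x85 r4=0xd1  N=1 Z=0
after  6: r0=0xbd r1=0xc8 r2=0xbd r3=0x85 r4=0xd1  N=1 Z=0
after  7: r0=0x99 r1=0xc8 r2=0xbd r3=0x85 r4=0xd1  N=1 Z=0
after  8: r0=0x88 r1=0xc8 r2=0xbd r3=0x85 r4=0xd1  N=1 Z=0
after  9: r0=0x88 r1=0xd5 r2=0xbd r3=0x85 r4=0xd1  N=1 Z=0
-- IRQ taken; context saved, return-PC = 10 --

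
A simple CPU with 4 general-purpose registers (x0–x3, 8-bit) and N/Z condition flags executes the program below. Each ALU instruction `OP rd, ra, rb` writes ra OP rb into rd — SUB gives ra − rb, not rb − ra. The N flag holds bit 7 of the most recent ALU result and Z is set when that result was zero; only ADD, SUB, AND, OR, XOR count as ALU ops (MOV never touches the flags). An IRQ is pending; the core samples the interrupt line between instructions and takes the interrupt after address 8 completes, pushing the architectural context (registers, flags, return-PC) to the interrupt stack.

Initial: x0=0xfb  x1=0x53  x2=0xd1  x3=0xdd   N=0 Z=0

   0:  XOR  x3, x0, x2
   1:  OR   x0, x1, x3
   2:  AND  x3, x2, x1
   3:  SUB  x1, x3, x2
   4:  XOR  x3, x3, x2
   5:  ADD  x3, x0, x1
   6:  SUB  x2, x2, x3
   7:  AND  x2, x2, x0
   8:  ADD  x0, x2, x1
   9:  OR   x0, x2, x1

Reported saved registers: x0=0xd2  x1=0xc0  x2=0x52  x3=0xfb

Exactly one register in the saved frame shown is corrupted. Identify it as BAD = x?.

after  0: x0=0xfb x1=0x53 x2=0xd1 x3=0x2a  N=0 Z=0
after  1: x0=0x7b x1=0x53 x2=0xd1 x3=0x2a  N=0 Z=0
after  2: x0=0x7b x1=0x53 x2=0xd1 x3=0x51  N=0 Z=0
after  3: x0=0x7b x1=0x80 x2=0xd1 x3=0x51  N=1 Z=0
after  4: x0=0x7b x1=0x80 x2=0xd1 x3=0x80  N=1 Z=0
after  5: x0=0x7b x1=0x80 x2=0xd1 x3=0xfb  N=1 Z=0
after  6: x0=0x7b x1=0x80 x2=0xd6 x3=0xfb  N=1 Z=0
after  7: x0=0x7b x1=0x80 x2=0x52 x3=0xfb  N=0 Z=0
after  8: x0=0xd2 x1=0x80 x2=0x52 x3=0xfb  N=1 Z=0
-- IRQ taken; context saved, return-PC = 9 --
mismatch: x1: reported 0xc0 vs actual 0x80

BAD = x1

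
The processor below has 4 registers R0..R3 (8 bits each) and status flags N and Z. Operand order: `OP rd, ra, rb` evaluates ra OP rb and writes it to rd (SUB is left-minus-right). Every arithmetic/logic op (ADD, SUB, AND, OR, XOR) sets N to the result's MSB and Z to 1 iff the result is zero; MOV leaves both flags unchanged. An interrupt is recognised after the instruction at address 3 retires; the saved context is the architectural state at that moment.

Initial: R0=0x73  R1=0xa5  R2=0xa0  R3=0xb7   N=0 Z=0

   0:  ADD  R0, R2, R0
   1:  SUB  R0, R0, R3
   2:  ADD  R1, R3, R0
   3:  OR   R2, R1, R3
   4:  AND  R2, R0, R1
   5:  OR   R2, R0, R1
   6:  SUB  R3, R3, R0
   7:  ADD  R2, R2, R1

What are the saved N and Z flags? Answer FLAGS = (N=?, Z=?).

after  0: R0=0x13 R1=0xa5 R2=0xa0 R3=0xb7  N=0 Z=0
after  1: R0=0x5c R1=0xa5 R2=0xa0 R3=0xb7  N=0 Z=0
after  2: R0=0x5c R1=0x13 R2=0xa0 R3=0xb7  N=0 Z=0
after  3: R0=0x5c R1=0x13 R2=0xb7 R3=0xb7  N=1 Z=0
-- IRQ taken; context saved, return-PC = 4 --

FLAGS = (N=1, Z=0)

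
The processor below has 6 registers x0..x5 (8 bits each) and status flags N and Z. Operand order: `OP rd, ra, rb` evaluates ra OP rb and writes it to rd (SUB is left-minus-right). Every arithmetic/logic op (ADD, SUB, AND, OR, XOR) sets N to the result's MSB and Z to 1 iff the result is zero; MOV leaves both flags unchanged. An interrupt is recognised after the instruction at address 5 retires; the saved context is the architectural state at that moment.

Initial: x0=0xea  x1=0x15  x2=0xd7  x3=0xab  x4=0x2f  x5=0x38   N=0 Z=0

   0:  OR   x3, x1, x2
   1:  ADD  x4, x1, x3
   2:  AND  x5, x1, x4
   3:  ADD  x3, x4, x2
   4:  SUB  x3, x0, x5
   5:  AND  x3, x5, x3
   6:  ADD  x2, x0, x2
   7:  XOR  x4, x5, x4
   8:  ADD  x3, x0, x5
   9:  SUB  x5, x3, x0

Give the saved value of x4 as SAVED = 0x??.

after  0: x0=0xea x1=0x15 x2=0xd7 x3=0xd7 x4=0x2f x5=0x38  N=1 Z=0
after  1: x0=0xea x1=0x15 x2=0xd7 x3=0xd7 x4=0xec x5=0x38  N=1 Z=0
after  2: x0=0xea x1=0x15 x2=0xd7 x3=0xd7 x4=0xec x5=0x04  N=0 Z=0
after  3: x0=0xea x1=0x15 x2=0xd7 x3=0xc3 x4=0xec x5=0x04  N=1 Z=0
after  4: x0=0xea x1=0x15 x2=0xd7 x3=0xe6 x4=0xec x5=0x04  N=1 Z=0
after  5: x0=0xea x1=0x15 x2=0xd7 x3=0x04 x4=0xec x5=0x04  N=0 Z=0
-- IRQ taken; context saved, return-PC = 6 --

SAVED = 0xec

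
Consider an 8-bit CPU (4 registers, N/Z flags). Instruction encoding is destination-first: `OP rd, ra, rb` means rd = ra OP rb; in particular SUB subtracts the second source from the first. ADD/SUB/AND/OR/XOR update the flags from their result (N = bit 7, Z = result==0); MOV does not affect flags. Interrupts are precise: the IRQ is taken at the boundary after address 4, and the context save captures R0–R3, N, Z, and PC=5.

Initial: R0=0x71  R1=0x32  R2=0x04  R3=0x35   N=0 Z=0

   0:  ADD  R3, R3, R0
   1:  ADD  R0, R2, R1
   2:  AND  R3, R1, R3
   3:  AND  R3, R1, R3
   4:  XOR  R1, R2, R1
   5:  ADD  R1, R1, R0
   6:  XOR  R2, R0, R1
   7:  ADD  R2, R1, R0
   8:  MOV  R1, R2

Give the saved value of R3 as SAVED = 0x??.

after  0: R0=0x71 R1=0x32 R2=0x04 R3=0xa6  N=1 Z=0
after  1: R0=0x36 R1=0x32 R2=0x04 R3=0xa6  N=0 Z=0
after  2: R0=0x36 R1=0x32 R2=0x04 R3=0x22  N=0 Z=0
after  3: R0=0x36 R1=0x32 R2=0x04 R3=0x22  N=0 Z=0
after  4: R0=0x36 R1=0x36 R2=0x04 R3=0x22  N=0 Z=0
-- IRQ taken; context saved, return-PC = 5 --

SAVED = 0x22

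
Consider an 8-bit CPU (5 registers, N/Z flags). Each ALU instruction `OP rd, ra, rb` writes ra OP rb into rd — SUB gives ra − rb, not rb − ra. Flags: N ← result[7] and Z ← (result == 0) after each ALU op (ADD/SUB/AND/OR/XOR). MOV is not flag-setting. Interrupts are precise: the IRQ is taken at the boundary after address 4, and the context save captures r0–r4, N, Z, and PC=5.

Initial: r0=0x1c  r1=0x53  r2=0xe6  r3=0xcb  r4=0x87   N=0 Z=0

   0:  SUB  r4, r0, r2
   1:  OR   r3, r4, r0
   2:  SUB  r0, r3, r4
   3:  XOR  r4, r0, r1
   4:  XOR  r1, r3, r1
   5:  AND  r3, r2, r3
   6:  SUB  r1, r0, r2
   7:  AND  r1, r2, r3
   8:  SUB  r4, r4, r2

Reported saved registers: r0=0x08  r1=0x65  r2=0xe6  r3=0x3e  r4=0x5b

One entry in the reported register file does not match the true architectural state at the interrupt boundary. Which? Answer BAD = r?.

after  0: r0=0x1c r1=0x53 r2=0xe6 r3=0xcb r4=0x36  N=0 Z=0
after  1: r0=0x1c r1=0x53 r2=0xe6 r3=0x3e r4=0x36  N=0 Z=0
after  2: r0=0x08 r1=0x53 r2=0xe6 r3=0x3e r4=0x36  N=0 Z=0
after  3: r0=0x08 r1=0x53 r2=0xe6 r3=0x3e r4=0x5b  N=0 Z=0
after  4: r0=0x08 r1=0x6d r2=0xe6 r3=0x3e r4=0x5b  N=0 Z=0
-- IRQ taken; context saved, return-PC = 5 --
mismatch: r1: reported 0x65 vs actual 0x6d

BAD = r1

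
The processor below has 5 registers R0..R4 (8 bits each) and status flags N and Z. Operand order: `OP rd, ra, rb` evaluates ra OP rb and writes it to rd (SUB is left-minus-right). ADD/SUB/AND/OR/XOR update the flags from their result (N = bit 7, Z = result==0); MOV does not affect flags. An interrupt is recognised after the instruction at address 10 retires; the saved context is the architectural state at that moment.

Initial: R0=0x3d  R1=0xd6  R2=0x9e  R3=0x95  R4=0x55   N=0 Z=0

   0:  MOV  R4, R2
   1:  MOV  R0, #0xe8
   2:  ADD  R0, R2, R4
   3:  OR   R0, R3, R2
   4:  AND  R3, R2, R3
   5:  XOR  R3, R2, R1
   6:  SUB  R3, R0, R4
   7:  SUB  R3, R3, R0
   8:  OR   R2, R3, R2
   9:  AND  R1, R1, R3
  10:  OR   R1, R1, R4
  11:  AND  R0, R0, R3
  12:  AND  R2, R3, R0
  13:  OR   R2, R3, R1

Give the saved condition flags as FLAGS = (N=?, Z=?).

FLAGS = (N=1, Z=0)

after  0: R0=0x3d R1=0xd6 R2=0x9e R3=0x95 R4=0x9e  N=0 Z=0
after  1: R0=0xe8 R1=0xd6 R2=0x9e R3=0x95 R4=0x9e  N=0 Z=0
after  2: R0=0x3c R1=0xd6 R2=0x9e R3=0x95 R4=0x9e  N=0 Z=0
after  3: R0=0x9f R1=0xd6 R2=0x9e R3=0x95 R4=0x9e  N=1 Z=0
after  4: R0=0x9f R1=0xd6 R2=0x9e R3=0x94 R4=0x9e  N=1 Z=0
after  5: R0=0x9f R1=0xd6 R2=0x9e R3=0x48 R4=0x9e  N=0 Z=0
after  6: R0=0x9f R1=0xd6 R2=0x9e R3=0x01 R4=0x9e  N=0 Z=0
after  7: R0=0x9f R1=0xd6 R2=0x9e R3=0x62 R4=0x9e  N=0 Z=0
after  8: R0=0x9f R1=0xd6 R2=0xfe R3=0x62 R4=0x9e  N=1 Z=0
after  9: R0=0x9f R1=0x42 R2=0xfe R3=0x62 R4=0x9e  N=0 Z=0
after 10: R0=0x9f R1=0xde R2=0xfe R3=0x62 R4=0x9e  N=1 Z=0
-- IRQ taken; context saved, return-PC = 11 --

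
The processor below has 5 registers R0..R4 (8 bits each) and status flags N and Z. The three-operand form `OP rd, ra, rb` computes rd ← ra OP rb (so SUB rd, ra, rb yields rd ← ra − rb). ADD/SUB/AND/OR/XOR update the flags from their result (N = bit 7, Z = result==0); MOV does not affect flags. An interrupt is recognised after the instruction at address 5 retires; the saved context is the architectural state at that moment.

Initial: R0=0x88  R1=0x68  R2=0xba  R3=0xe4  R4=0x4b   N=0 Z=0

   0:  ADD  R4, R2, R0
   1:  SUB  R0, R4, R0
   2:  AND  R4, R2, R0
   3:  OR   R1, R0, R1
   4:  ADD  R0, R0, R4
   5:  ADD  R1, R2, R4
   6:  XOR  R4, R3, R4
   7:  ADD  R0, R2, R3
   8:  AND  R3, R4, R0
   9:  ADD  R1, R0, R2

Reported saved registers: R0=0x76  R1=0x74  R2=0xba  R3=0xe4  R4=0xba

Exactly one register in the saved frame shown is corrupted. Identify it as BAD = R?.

after  0: R0=0x88 R1=0x68 R2=0xba R3=0xe4 R4=0x42  N=0 Z=0
after  1: R0=0xba R1=0x68 R2=0xba R3=0xe4 R4=0x42  N=1 Z=0
after  2: R0=0xba R1=0x68 R2=0xba R3=0xe4 R4=0xba  N=1 Z=0
after  3: R0=0xba R1=0xfa R2=0xba R3=0xe4 R4=0xba  N=1 Z=0
after  4: R0=0x74 R1=0xfa R2=0xba R3=0xe4 R4=0xba  N=0 Z=0
after  5: R0=0x74 R1=0x74 R2=0xba R3=0xe4 R4=0xba  N=0 Z=0
-- IRQ taken; context saved, return-PC = 6 --
mismatch: R0: reported 0x76 vs actual 0x74

BAD = R0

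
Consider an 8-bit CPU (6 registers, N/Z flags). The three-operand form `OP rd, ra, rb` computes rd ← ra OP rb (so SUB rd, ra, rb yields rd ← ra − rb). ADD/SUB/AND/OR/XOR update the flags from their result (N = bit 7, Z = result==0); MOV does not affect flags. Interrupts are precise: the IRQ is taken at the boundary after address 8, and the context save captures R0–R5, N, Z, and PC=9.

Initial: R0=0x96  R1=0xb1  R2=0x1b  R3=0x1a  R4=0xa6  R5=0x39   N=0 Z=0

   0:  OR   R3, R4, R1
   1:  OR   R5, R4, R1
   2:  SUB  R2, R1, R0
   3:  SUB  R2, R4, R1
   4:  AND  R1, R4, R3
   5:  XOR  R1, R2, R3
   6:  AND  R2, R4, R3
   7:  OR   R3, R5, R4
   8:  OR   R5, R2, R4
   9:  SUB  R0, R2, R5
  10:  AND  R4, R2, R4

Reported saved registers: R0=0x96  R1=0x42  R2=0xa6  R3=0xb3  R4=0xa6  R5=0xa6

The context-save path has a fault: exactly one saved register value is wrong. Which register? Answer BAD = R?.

BAD = R3

after  0: R0=0x96 R1=0xb1 R2=0x1b R3=0xb7 R4=0xa6 R5=0x39  N=1 Z=0
after  1: R0=0x96 R1=0xb1 R2=0x1b R3=0xb7 R4=0xa6 R5=0xb7  N=1 Z=0
after  2: R0=0x96 R1=0xb1 R2=0x1b R3=0xb7 R4=0xa6 R5=0xb7  N=0 Z=0
after  3: R0=0x96 R1=0xb1 R2=0xf5 R3=0xb7 R4=0xa6 R5=0xb7  N=1 Z=0
after  4: R0=0x96 R1=0xa6 R2=0xf5 R3=0xb7 R4=0xa6 R5=0xb7  N=1 Z=0
after  5: R0=0x96 R1=0x42 R2=0xf5 R3=0xb7 R4=0xa6 R5=0xb7  N=0 Z=0
after  6: R0=0x96 R1=0x42 R2=0xa6 R3=0xb7 R4=0xa6 R5=0xb7  N=1 Z=0
after  7: R0=0x96 R1=0x42 R2=0xa6 R3=0xb7 R4=0xa6 R5=0xb7  N=1 Z=0
after  8: R0=0x96 R1=0x42 R2=0xa6 R3=0xb7 R4=0xa6 R5=0xa6  N=1 Z=0
-- IRQ taken; context saved, return-PC = 9 --
mismatch: R3: reported 0xb3 vs actual 0xb7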